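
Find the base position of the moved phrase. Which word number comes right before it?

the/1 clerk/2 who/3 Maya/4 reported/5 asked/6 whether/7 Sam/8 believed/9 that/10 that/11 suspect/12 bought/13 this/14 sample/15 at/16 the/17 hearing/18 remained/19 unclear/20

The displaced element is "the clerk" (word 2).
It is linked across 1 clause boundary (Ø).
It functions as the subject of "asked", so the gap sits immediately after word 5 ("reported").
Base order: Maya reported that the clerk asked whether Sam believed that that suspect bought this sample at the hearing.

5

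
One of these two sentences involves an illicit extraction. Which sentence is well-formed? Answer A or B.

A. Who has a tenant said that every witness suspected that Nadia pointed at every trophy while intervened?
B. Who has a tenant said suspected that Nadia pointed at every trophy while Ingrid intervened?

In A, the wh-phrase is extracted from inside an adjunct island (introduced by "while"), which blocks movement.
In B, the extraction path crosses only that-complement boundaries, which are transparent.
So B is grammatical.

B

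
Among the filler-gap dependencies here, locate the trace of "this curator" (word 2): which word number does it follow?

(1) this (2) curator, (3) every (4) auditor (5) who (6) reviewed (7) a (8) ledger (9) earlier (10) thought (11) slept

The displaced element is "this curator" (word 2).
It is linked across 1 clause boundary (Ø).
It functions as the subject of "slept", so the gap sits immediately after word 10 ("thought").
Base order: Every auditor who reviewed a ledger earlier thought that this curator slept.

10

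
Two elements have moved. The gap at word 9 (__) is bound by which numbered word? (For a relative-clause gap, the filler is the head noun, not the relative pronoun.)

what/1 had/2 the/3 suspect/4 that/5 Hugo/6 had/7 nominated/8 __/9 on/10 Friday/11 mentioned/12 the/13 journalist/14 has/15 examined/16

The marked gap is inside the relative clause, the direct object of "nominated".
Its filler is the head noun "suspect" (via "that"), at word 4.
(The other dependency links word 1 to a gap after word 16.)

4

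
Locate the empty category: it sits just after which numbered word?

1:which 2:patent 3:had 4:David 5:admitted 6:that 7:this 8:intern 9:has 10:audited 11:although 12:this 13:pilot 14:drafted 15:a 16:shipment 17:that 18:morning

The displaced element is "which patent" (word 2).
It is linked across 1 clause boundary (that).
It functions as the direct object of "audited", so the gap sits immediately after word 10 ("audited").
Base order: David had admitted that this intern has audited which patent although this pilot drafted a shipment that morning.

10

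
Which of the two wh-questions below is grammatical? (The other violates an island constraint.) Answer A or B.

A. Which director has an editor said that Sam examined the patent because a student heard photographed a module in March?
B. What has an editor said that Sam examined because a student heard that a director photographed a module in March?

B

In A, the wh-phrase is extracted from inside an adjunct island (introduced by "because"), which blocks movement.
In B, the extraction path crosses only that-complement boundaries, which are transparent.
So B is grammatical.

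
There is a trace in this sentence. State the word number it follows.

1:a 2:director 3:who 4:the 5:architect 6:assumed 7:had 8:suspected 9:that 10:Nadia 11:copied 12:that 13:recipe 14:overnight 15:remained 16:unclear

6

The displaced element is "a director" (word 2).
It is linked across 1 clause boundary (Ø).
It functions as the subject of "suspected", so the gap sits immediately after word 6 ("assumed").
Base order: The architect assumed that a director had suspected that Nadia copied that recipe overnight.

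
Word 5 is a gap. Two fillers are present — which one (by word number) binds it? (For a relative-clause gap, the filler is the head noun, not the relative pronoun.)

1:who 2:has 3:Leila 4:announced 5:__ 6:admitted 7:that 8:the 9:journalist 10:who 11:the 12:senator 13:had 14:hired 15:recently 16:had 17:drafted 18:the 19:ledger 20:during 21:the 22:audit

The marked gap is the subject of "admitted".
Its filler is the fronted wh-phrase "who", at word 1.
(The other dependency links word 9 to a gap after word 14.)

1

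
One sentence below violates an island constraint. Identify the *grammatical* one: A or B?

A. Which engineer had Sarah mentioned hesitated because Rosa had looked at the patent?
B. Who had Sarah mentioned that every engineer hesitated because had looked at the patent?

In B, the wh-phrase is extracted from inside an adjunct island (introduced by "because"), which blocks movement.
In A, the extraction path crosses only that-complement boundaries, which are transparent.
So A is grammatical.

A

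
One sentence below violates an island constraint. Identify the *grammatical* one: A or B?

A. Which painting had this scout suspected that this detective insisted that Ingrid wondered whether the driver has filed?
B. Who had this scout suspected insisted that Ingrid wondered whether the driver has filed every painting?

B

In A, the wh-phrase is extracted from inside a wh-island (introduced by "whether"), which blocks movement.
In B, the extraction path crosses only that-complement boundaries, which are transparent.
So B is grammatical.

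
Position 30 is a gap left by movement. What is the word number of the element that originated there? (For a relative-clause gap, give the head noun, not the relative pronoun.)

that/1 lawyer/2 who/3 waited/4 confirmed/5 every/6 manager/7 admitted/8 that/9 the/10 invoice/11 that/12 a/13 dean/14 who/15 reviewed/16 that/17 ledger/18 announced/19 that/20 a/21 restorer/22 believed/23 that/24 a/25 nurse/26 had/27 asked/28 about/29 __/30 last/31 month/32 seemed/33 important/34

11

The gap at 30 is the prepositional object of "asked", inside a relative clause.
The relative pronoun is "that" (word 12); it is bound by the head noun immediately before it.
Its filler is the head noun "invoice", at word 11.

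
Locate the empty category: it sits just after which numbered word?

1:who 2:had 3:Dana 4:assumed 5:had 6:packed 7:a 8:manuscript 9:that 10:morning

4

The displaced element is "who" (word 1).
It is linked across 1 clause boundary (Ø).
It functions as the subject of "packed", so the gap sits immediately after word 4 ("assumed").
Base order: Dana had assumed that who had packed a manuscript that morning.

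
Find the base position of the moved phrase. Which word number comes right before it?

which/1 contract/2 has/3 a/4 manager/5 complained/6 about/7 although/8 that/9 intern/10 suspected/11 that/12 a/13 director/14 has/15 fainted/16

The displaced element is "which contract" (word 2).
It functions as the object of the preposition "about" of "complained", so the gap sits immediately after word 7 ("about").
Base order: A manager has complained about which contract although that intern suspected that a director has fainted.

7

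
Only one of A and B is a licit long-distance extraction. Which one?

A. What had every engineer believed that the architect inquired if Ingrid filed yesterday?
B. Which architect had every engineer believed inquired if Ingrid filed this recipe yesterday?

B

In A, the wh-phrase is extracted from inside a wh-island (introduced by "if"), which blocks movement.
In B, the extraction path crosses only that-complement boundaries, which are transparent.
So B is grammatical.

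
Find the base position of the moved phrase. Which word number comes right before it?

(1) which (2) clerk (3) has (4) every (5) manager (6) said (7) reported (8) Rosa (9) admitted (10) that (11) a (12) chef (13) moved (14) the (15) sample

6

The displaced element is "which clerk" (word 2).
It is linked across 1 clause boundary (Ø).
It functions as the subject of "reported", so the gap sits immediately after word 6 ("said").
Base order: Every manager has said that which clerk reported Rosa admitted that a chef moved the sample.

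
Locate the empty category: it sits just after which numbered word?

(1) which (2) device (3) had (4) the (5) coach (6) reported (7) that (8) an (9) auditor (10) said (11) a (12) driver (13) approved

The displaced element is "which device" (word 2).
It is linked across 2 clause boundaries (that → Ø).
It functions as the direct object of "approved", so the gap sits immediately after word 13 ("approved").
Base order: The coach had reported that an auditor said a driver approved which device.

13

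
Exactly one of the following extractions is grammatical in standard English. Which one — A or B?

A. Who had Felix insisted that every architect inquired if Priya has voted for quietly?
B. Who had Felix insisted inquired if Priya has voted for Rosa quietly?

In A, the wh-phrase is extracted from inside a wh-island (introduced by "if"), which blocks movement.
In B, the extraction path crosses only that-complement boundaries, which are transparent.
So B is grammatical.

B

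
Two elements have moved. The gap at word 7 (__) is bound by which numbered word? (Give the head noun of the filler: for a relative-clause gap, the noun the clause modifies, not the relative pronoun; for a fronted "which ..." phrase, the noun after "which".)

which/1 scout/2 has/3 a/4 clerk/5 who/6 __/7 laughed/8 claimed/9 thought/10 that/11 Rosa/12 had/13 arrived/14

5

The marked gap is inside the relative clause, the subject of "laughed".
Its filler is the head noun "clerk" (via "who"), at word 5.
(The other dependency links word 2 to a gap after word 9.)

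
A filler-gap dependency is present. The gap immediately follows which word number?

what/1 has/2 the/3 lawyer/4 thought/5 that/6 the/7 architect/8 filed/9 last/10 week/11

The displaced element is "what" (word 1).
It is linked across 1 clause boundary (that).
It functions as the direct object of "filed", so the gap sits immediately after word 9 ("filed").
Base order: The lawyer has thought that the architect filed what last week.

9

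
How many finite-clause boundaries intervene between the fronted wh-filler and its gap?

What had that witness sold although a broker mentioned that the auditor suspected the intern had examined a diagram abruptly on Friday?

"what" originates inside the matrix clause — no clause boundary is crossed.

0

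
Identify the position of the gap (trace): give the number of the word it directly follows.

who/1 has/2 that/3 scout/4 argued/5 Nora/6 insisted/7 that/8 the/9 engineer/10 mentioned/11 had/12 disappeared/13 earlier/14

11

The displaced element is "who" (word 1).
It is linked across 3 clause boundaries (Ø → that → Ø).
It functions as the subject of "disappeared", so the gap sits immediately after word 11 ("mentioned").
Base order: That scout has argued Nora insisted that the engineer mentioned who had disappeared earlier.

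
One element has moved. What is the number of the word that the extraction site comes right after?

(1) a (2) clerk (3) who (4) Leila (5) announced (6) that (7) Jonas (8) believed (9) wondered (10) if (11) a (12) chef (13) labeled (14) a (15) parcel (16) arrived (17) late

The displaced element is "a clerk" (word 2).
It is linked across 2 clause boundaries (that → Ø).
It functions as the subject of "wondered", so the gap sits immediately after word 8 ("believed").
Base order: Leila announced that Jonas believed that a clerk wondered if a chef labeled a parcel.

8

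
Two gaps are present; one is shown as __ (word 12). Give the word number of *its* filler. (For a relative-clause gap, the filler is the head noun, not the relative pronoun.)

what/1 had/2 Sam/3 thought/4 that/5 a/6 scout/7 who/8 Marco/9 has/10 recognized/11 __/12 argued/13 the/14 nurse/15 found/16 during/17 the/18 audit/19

The marked gap is inside the relative clause, the direct object of "recognized".
Its filler is the head noun "scout" (via "who"), at word 7.
(The other dependency links word 1 to a gap after word 16.)

7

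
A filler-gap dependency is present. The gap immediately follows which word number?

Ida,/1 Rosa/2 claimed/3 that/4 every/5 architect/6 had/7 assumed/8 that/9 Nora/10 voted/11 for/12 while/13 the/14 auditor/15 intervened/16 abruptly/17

12

The displaced element is "Ida" (word 1).
It is linked across 2 clause boundaries (that → that).
It functions as the object of the preposition "for" of "voted", so the gap sits immediately after word 12 ("for").
Base order: Rosa claimed that every architect had assumed that Nora voted for Ida while the auditor intervened abruptly.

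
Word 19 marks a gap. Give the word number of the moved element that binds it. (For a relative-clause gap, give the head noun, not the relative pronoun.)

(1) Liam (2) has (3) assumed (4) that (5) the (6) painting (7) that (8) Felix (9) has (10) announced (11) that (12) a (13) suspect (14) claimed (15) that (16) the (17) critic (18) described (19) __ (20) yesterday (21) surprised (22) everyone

6

The gap at 19 is the object of "described", inside a relative clause.
The relative pronoun is "that" (word 7); it is bound by the head noun immediately before it.
Its filler is the head noun "painting", at word 6.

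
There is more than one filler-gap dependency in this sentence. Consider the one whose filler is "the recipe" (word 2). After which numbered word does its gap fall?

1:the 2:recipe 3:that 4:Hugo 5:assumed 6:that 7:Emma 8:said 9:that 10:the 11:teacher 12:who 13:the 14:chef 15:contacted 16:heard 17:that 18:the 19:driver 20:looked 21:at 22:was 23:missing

21

The displaced element is "the recipe" (word 2).
It is linked across 3 clause boundaries (that → that → that).
It functions as the object of the preposition "at" of "looked", so the gap sits immediately after word 21 ("at").
Base order: Hugo assumed that Emma said that the teacher who the chef contacted heard that the driver looked at the recipe.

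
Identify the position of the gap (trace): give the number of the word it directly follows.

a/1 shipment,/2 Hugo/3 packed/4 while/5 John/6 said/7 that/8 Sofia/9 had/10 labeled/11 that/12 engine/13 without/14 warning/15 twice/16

The displaced element is "a shipment" (word 2).
It functions as the direct object of "packed", so the gap sits immediately after word 4 ("packed").
Base order: Hugo packed a shipment while John said that Sofia had labeled that engine without warning twice.

4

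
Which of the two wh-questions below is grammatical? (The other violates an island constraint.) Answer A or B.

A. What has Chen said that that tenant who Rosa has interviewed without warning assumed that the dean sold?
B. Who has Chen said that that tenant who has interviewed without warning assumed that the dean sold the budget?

In B, the wh-phrase is extracted from inside a complex-NP island (relative clause) (introduced by "who"), which blocks movement.
In A, the extraction path crosses only that-complement boundaries, which are transparent.
So A is grammatical.

A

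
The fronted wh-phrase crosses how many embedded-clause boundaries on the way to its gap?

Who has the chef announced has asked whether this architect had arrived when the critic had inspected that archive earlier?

1

"who" is extracted from the subject of "asked".
Boundaries crossed, outermost first: [Ø] — 1 in total.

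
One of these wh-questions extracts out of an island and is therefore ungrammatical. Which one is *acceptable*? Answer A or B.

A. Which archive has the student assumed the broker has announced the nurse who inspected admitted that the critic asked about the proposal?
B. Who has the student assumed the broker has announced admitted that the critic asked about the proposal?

B

In A, the wh-phrase is extracted from inside a complex-NP island (relative clause) (introduced by "who"), which blocks movement.
In B, the extraction path crosses only that-complement boundaries, which are transparent.
So B is grammatical.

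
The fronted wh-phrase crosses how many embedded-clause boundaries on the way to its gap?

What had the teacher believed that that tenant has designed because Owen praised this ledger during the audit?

1

"what" is extracted from the object of "designed".
Boundaries crossed, outermost first: [that] — 1 in total.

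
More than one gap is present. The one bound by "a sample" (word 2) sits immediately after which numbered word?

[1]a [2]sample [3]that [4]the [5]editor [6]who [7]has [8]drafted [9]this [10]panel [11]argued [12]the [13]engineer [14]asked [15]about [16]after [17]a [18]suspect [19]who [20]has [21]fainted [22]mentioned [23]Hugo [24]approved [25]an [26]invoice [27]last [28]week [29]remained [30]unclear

The displaced element is "a sample" (word 2).
It is linked across 1 clause boundary (Ø).
It functions as the object of the preposition "about" of "asked", so the gap sits immediately after word 15 ("about").
Base order: The editor who has drafted this panel argued the engineer asked about a sample after a suspect who has fainted mentioned Hugo approved an invoice last week.

15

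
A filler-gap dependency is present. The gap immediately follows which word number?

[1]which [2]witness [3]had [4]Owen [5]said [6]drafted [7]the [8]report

5

The displaced element is "which witness" (word 2).
It is linked across 1 clause boundary (Ø).
It functions as the subject of "drafted", so the gap sits immediately after word 5 ("said").
Base order: Owen had said that which witness drafted the report.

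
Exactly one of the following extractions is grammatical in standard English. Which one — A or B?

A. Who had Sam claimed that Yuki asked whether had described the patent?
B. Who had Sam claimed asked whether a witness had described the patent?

B

In A, the wh-phrase is extracted from inside a wh-island (introduced by "whether"), which blocks movement.
In B, the extraction path crosses only that-complement boundaries, which are transparent.
So B is grammatical.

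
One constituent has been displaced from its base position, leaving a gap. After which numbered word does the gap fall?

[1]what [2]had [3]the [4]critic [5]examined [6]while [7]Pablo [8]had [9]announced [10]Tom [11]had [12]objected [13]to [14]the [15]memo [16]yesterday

5

The displaced element is "what" (word 1).
It functions as the direct object of "examined", so the gap sits immediately after word 5 ("examined").
Base order: The critic had examined what while Pablo had announced Tom had objected to the memo yesterday.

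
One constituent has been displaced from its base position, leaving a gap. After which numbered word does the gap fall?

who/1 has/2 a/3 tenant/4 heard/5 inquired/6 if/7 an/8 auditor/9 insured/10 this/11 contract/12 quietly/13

5

The displaced element is "who" (word 1).
It is linked across 1 clause boundary (Ø).
It functions as the subject of "inquired", so the gap sits immediately after word 5 ("heard").
Base order: A tenant has heard that who inquired if an auditor insured this contract quietly.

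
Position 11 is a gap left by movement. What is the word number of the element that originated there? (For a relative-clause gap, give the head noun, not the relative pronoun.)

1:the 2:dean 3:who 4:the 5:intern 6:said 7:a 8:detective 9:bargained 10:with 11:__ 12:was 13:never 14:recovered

2

The gap at 11 is the prepositional object of "bargained", inside a relative clause.
The relative pronoun is "who" (word 3); it is bound by the head noun immediately before it.
Its filler is the head noun "dean", at word 2.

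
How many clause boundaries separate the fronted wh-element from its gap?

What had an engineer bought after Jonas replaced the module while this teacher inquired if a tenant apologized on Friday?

0

"what" originates inside the matrix clause — no clause boundary is crossed.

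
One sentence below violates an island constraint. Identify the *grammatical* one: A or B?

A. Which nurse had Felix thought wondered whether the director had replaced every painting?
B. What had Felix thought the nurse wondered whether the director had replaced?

A

In B, the wh-phrase is extracted from inside a wh-island (introduced by "whether"), which blocks movement.
In A, the extraction path crosses only that-complement boundaries, which are transparent.
So A is grammatical.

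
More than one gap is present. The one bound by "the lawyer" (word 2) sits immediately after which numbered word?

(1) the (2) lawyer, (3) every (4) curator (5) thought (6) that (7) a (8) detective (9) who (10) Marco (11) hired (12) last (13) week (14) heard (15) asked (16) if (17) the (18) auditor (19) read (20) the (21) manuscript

14

The displaced element is "the lawyer" (word 2).
It is linked across 2 clause boundaries (that → Ø).
It functions as the subject of "asked", so the gap sits immediately after word 14 ("heard").
Base order: Every curator thought that a detective who Marco hired last week heard that the lawyer asked if the auditor read the manuscript.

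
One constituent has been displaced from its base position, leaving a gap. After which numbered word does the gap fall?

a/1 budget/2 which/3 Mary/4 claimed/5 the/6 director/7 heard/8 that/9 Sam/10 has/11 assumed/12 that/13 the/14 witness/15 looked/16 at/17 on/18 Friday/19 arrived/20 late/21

The displaced element is "a budget" (word 2).
It is linked across 3 clause boundaries (Ø → that → that).
It functions as the object of the preposition "at" of "looked", so the gap sits immediately after word 17 ("at").
Base order: Mary claimed the director heard that Sam has assumed that the witness looked at a budget on Friday.

17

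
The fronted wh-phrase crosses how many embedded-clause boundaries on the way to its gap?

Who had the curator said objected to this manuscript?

"who" is extracted from the subject of "objected".
Boundaries crossed, outermost first: [Ø] — 1 in total.

1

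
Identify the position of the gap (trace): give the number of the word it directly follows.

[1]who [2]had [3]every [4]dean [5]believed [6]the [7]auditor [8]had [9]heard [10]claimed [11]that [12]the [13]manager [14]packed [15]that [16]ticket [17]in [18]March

The displaced element is "who" (word 1).
It is linked across 2 clause boundaries (Ø → Ø).
It functions as the subject of "claimed", so the gap sits immediately after word 9 ("heard").
Base order: Every dean had believed the auditor had heard that who claimed that the manager packed that ticket in March.

9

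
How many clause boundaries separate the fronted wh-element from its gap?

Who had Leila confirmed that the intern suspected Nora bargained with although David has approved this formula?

"who" is extracted from the PP object of "bargained".
Boundaries crossed, outermost first: [that], [Ø] — 2 in total.

2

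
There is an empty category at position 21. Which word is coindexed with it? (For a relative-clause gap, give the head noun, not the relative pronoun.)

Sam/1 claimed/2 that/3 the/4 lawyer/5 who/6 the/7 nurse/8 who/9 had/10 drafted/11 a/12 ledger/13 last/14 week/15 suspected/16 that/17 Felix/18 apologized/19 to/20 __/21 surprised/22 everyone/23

5

The gap at 21 is the prepositional object of "apologized", inside a relative clause.
The relative pronoun is "who" (word 6); it is bound by the head noun immediately before it.
Its filler is the head noun "lawyer", at word 5.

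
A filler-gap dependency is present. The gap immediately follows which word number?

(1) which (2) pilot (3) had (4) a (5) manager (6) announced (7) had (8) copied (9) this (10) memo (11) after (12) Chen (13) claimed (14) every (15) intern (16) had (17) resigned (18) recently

The displaced element is "which pilot" (word 2).
It is linked across 1 clause boundary (Ø).
It functions as the subject of "copied", so the gap sits immediately after word 6 ("announced").
Base order: A manager had announced that which pilot had copied this memo after Chen claimed every intern had resigned recently.

6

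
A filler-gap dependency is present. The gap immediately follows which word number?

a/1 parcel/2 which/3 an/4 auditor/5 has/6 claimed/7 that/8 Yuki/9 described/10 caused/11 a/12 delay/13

The displaced element is "a parcel" (word 2).
It is linked across 1 clause boundary (that).
It functions as the direct object of "described", so the gap sits immediately after word 10 ("described").
Base order: An auditor has claimed that Yuki described a parcel.

10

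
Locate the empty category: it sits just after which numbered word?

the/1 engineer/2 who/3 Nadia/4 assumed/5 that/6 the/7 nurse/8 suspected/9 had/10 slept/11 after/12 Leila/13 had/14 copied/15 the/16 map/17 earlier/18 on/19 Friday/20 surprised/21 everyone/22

The displaced element is "the engineer" (word 2).
It is linked across 2 clause boundaries (that → Ø).
It functions as the subject of "slept", so the gap sits immediately after word 9 ("suspected").
Base order: Nadia assumed that the nurse suspected that the engineer had slept after Leila had copied the map earlier on Friday.

9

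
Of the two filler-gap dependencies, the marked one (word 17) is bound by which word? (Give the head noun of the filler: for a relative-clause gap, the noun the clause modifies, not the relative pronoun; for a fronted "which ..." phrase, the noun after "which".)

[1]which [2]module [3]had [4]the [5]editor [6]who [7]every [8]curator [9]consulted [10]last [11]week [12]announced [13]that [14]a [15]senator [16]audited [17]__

The marked gap is the direct object of "audited".
Its filler is the fronted wh-phrase "which module", at word 2.
(The other dependency links word 5 to a gap after word 9.)

2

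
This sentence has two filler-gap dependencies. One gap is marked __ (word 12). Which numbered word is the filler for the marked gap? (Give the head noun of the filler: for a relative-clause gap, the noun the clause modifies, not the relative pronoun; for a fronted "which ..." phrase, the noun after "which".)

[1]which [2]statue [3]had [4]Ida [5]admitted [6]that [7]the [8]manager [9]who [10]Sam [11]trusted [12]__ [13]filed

8

The marked gap is inside the relative clause, the direct object of "trusted".
Its filler is the head noun "manager" (via "who"), at word 8.
(The other dependency links word 2 to a gap after word 13.)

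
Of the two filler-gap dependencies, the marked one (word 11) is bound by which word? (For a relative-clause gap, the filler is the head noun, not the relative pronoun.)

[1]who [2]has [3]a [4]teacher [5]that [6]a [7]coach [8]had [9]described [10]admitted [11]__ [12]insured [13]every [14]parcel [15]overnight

1

The marked gap is the subject of "insured".
Its filler is the fronted wh-phrase "who", at word 1.
(The other dependency links word 4 to a gap after word 9.)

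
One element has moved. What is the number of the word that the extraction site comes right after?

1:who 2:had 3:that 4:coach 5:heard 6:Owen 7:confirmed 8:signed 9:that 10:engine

The displaced element is "who" (word 1).
It is linked across 2 clause boundaries (Ø → Ø).
It functions as the subject of "signed", so the gap sits immediately after word 7 ("confirmed").
Base order: That coach had heard Owen confirmed that who signed that engine.

7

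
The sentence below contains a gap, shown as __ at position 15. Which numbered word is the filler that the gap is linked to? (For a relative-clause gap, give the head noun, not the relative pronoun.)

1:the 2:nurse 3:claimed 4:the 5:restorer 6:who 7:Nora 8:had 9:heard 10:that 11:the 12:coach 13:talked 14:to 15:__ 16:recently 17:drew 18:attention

The gap at 15 is the prepositional object of "talked", inside a relative clause.
The relative pronoun is "who" (word 6); it is bound by the head noun immediately before it.
Its filler is the head noun "restorer", at word 5.

5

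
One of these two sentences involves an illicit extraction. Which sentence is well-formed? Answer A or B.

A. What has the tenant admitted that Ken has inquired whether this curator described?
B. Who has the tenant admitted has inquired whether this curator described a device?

B

In A, the wh-phrase is extracted from inside a wh-island (introduced by "whether"), which blocks movement.
In B, the extraction path crosses only that-complement boundaries, which are transparent.
So B is grammatical.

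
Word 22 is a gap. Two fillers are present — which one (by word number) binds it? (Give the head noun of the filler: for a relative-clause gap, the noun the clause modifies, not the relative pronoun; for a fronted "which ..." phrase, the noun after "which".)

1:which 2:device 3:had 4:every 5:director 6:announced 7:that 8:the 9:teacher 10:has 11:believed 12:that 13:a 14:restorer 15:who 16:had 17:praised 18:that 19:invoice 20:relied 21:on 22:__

2

The marked gap is the object of the preposition "on" of "relied".
Its filler is the fronted wh-phrase "which device", at word 2.
(The other dependency links word 14 to a gap after word 15.)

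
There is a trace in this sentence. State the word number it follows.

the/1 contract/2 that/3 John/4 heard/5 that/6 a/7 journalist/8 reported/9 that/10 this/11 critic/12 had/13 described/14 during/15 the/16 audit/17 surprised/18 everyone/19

14

The displaced element is "the contract" (word 2).
It is linked across 2 clause boundaries (that → that).
It functions as the direct object of "described", so the gap sits immediately after word 14 ("described").
Base order: John heard that a journalist reported that this critic had described the contract during the audit.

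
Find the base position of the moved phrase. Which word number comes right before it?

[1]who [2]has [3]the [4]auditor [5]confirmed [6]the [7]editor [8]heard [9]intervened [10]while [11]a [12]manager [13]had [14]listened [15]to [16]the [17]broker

The displaced element is "who" (word 1).
It is linked across 2 clause boundaries (Ø → Ø).
It functions as the subject of "intervened", so the gap sits immediately after word 8 ("heard").
Base order: The auditor has confirmed the editor heard who intervened while a manager had listened to the broker.

8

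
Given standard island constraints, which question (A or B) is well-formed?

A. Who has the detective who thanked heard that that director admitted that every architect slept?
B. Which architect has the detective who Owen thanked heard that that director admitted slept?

B

In A, the wh-phrase is extracted from inside a complex-NP island (relative clause) (introduced by "who"), which blocks movement.
In B, the extraction path crosses only that-complement boundaries, which are transparent.
So B is grammatical.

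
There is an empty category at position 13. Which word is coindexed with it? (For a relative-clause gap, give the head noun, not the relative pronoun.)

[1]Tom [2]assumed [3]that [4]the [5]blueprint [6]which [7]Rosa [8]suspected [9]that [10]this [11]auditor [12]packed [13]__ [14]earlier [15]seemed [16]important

5

The gap at 13 is the object of "packed", inside a relative clause.
The relative pronoun is "which" (word 6); it is bound by the head noun immediately before it.
Its filler is the head noun "blueprint", at word 5.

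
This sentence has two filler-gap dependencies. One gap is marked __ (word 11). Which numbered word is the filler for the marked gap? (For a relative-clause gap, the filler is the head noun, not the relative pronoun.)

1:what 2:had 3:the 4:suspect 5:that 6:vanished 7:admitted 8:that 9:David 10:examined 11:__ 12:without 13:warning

1

The marked gap is the direct object of "examined".
Its filler is the fronted wh-phrase "what", at word 1.
(The other dependency links word 4 to a gap after word 5.)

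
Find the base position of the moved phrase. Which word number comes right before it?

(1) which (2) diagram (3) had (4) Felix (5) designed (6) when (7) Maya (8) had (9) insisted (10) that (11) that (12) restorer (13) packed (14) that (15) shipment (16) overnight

5

The displaced element is "which diagram" (word 2).
It functions as the direct object of "designed", so the gap sits immediately after word 5 ("designed").
Base order: Felix had designed which diagram when Maya had insisted that that restorer packed that shipment overnight.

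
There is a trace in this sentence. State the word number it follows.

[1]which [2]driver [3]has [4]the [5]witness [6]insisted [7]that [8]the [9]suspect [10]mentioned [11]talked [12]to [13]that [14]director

10

The displaced element is "which driver" (word 2).
It is linked across 2 clause boundaries (that → Ø).
It functions as the subject of "talked", so the gap sits immediately after word 10 ("mentioned").
Base order: The witness has insisted that the suspect mentioned that which driver talked to that director.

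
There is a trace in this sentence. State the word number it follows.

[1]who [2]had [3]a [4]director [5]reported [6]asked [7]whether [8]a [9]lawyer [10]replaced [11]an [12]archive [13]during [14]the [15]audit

The displaced element is "who" (word 1).
It is linked across 1 clause boundary (Ø).
It functions as the subject of "asked", so the gap sits immediately after word 5 ("reported").
Base order: A director had reported that who asked whether a lawyer replaced an archive during the audit.

5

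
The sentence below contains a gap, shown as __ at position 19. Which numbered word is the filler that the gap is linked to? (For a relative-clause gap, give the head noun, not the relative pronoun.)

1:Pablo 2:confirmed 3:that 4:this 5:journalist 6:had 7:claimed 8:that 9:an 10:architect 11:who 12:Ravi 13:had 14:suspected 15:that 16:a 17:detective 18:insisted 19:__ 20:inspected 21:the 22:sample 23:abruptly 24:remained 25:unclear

The gap at 19 is the subject of "inspected", inside a relative clause.
The relative pronoun is "who" (word 11); it is bound by the head noun immediately before it.
Its filler is the head noun "architect", at word 10.

10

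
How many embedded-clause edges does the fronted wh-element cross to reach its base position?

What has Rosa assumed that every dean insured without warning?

1

"what" is extracted from the object of "insured".
Boundaries crossed, outermost first: [that] — 1 in total.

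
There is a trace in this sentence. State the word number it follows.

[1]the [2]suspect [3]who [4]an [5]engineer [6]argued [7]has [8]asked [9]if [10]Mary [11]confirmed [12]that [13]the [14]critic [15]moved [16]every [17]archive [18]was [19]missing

The displaced element is "the suspect" (word 2).
It is linked across 1 clause boundary (Ø).
It functions as the subject of "asked", so the gap sits immediately after word 6 ("argued").
Base order: An engineer argued that the suspect has asked if Mary confirmed that the critic moved every archive.

6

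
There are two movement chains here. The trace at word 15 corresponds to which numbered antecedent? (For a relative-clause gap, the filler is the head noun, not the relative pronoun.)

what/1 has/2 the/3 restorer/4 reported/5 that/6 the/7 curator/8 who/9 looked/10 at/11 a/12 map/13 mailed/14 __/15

The marked gap is the direct object of "mailed".
Its filler is the fronted wh-phrase "what", at word 1.
(The other dependency links word 8 to a gap after word 9.)

1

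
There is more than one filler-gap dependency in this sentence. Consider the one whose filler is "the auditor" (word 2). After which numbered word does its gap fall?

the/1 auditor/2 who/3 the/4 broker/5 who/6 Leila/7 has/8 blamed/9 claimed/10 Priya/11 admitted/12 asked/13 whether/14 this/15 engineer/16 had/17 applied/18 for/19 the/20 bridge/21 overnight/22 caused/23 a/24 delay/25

12

The displaced element is "the auditor" (word 2).
It is linked across 2 clause boundaries (Ø → Ø).
It functions as the subject of "asked", so the gap sits immediately after word 12 ("admitted").
Base order: The broker who Leila has blamed claimed Priya admitted that the auditor asked whether this engineer had applied for the bridge overnight.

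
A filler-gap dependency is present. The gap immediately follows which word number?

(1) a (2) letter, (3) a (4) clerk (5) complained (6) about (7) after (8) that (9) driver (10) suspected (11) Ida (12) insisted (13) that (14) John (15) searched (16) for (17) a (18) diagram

6

The displaced element is "a letter" (word 2).
It functions as the object of the preposition "about" of "complained", so the gap sits immediately after word 6 ("about").
Base order: A clerk complained about a letter after that driver suspected Ida insisted that John searched for a diagram.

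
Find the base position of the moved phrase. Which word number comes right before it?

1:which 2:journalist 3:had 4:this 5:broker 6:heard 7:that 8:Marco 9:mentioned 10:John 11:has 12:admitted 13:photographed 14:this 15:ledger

The displaced element is "which journalist" (word 2).
It is linked across 3 clause boundaries (that → Ø → Ø).
It functions as the subject of "photographed", so the gap sits immediately after word 12 ("admitted").
Base order: This broker had heard that Marco mentioned John has admitted which journalist photographed this ledger.

12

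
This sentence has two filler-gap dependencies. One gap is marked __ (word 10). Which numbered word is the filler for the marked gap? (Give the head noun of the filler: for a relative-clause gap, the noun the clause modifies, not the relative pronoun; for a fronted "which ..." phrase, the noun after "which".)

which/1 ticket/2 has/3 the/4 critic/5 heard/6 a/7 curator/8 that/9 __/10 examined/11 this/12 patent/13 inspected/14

8

The marked gap is inside the relative clause, the subject of "examined".
Its filler is the head noun "curator" (via "that"), at word 8.
(The other dependency links word 2 to a gap after word 14.)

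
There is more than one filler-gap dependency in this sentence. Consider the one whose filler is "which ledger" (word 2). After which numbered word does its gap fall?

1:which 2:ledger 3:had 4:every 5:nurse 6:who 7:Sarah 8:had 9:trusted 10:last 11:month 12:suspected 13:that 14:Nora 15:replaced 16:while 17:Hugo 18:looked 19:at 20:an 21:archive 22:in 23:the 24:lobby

15

The displaced element is "which ledger" (word 2).
It is linked across 1 clause boundary (that).
It functions as the direct object of "replaced", so the gap sits immediately after word 15 ("replaced").
Base order: Every nurse who Sarah had trusted last month had suspected that Nora replaced which ledger while Hugo looked at an archive in the lobby.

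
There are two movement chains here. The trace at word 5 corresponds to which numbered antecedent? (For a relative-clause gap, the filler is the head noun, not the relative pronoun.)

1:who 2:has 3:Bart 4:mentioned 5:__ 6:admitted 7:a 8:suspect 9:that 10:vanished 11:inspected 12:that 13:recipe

1

The marked gap is the subject of "admitted".
Its filler is the fronted wh-phrase "who", at word 1.
(The other dependency links word 8 to a gap after word 9.)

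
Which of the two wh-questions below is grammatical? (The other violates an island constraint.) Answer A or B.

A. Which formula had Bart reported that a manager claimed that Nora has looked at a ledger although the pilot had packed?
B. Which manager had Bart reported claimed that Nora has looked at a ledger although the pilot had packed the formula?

In A, the wh-phrase is extracted from inside an adjunct island (introduced by "although"), which blocks movement.
In B, the extraction path crosses only that-complement boundaries, which are transparent.
So B is grammatical.

B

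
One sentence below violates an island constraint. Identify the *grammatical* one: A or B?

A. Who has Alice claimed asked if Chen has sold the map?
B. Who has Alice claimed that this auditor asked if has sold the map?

In B, the wh-phrase is extracted from inside a wh-island (introduced by "if"), which blocks movement.
In A, the extraction path crosses only that-complement boundaries, which are transparent.
So A is grammatical.

A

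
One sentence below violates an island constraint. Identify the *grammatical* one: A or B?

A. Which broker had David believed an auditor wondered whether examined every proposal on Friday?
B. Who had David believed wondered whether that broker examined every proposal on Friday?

B

In A, the wh-phrase is extracted from inside a wh-island (introduced by "whether"), which blocks movement.
In B, the extraction path crosses only that-complement boundaries, which are transparent.
So B is grammatical.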